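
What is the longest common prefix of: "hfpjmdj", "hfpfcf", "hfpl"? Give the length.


Words: hfpjmdj, hfpfcf, hfpl
  Position 0: all 'h' => match
  Position 1: all 'f' => match
  Position 2: all 'p' => match
  Position 3: ('j', 'f', 'l') => mismatch, stop
LCP = "hfp" (length 3)

3


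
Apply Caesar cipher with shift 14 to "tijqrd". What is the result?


Caesar cipher: shift "tijqrd" by 14
  't' (pos 19) + 14 = pos 7 = 'h'
  'i' (pos 8) + 14 = pos 22 = 'w'
  'j' (pos 9) + 14 = pos 23 = 'x'
  'q' (pos 16) + 14 = pos 4 = 'e'
  'r' (pos 17) + 14 = pos 5 = 'f'
  'd' (pos 3) + 14 = pos 17 = 'r'
Result: hwxefr

hwxefr


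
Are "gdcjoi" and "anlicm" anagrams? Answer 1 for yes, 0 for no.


Strings: "gdcjoi", "anlicm"
Sorted first:  cdgijo
Sorted second: acilmn
Differ at position 0: 'c' vs 'a' => not anagrams

0


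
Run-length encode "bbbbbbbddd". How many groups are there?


Input: bbbbbbbddd
Scanning for consecutive runs:
  Group 1: 'b' x 7 (positions 0-6)
  Group 2: 'd' x 3 (positions 7-9)
Total groups: 2

2


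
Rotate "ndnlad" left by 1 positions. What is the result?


Input: "ndnlad", rotate left by 1
First 1 characters: "n"
Remaining characters: "dnlad"
Concatenate remaining + first: "dnlad" + "n" = "dnladn"

dnladn


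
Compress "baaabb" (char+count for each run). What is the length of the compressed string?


Input: baaabb
Runs:
  'b' x 1 => "b1"
  'a' x 3 => "a3"
  'b' x 2 => "b2"
Compressed: "b1a3b2"
Compressed length: 6

6


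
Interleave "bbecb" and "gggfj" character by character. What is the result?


Interleaving "bbecb" and "gggfj":
  Position 0: 'b' from first, 'g' from second => "bg"
  Position 1: 'b' from first, 'g' from second => "bg"
  Position 2: 'e' from first, 'g' from second => "eg"
  Position 3: 'c' from first, 'f' from second => "cf"
  Position 4: 'b' from first, 'j' from second => "bj"
Result: bgbgegcfbj

bgbgegcfbj


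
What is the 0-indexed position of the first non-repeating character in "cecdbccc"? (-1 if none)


Input: cecdbccc
Character frequencies:
  'b': 1
  'c': 5
  'd': 1
  'e': 1
Scanning left to right for freq == 1:
  Position 0 ('c'): freq=5, skip
  Position 1 ('e'): unique! => answer = 1

1


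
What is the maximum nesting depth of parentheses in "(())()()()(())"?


Input: "(())()()()(())"
Tracking depth:
  Position 0 '(': depth becomes 1
  Position 1 '(': depth becomes 2
  Position 2 ')': depth becomes 1
  Position 3 ')': depth becomes 0
  Position 4 '(': depth becomes 1
  Position 5 ')': depth becomes 0
  Position 6 '(': depth becomes 1
  Position 7 ')': depth becomes 0
  Position 8 '(': depth becomes 1
  Position 9 ')': depth becomes 0
  Position 10 '(': depth becomes 1
  Position 11 '(': depth becomes 2
  Position 12 ')': depth becomes 1
  Position 13 ')': depth becomes 0
Maximum depth reached: 2

2


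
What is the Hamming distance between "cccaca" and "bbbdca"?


Comparing "cccaca" and "bbbdca" position by position:
  Position 0: 'c' vs 'b' => differ
  Position 1: 'c' vs 'b' => differ
  Position 2: 'c' vs 'b' => differ
  Position 3: 'a' vs 'd' => differ
  Position 4: 'c' vs 'c' => same
  Position 5: 'a' vs 'a' => same
Total differences (Hamming distance): 4

4


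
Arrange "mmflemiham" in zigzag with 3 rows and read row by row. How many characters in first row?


Zigzag "mmflemiham" into 3 rows:
Placing characters:
  'm' => row 0
  'm' => row 1
  'f' => row 2
  'l' => row 1
  'e' => row 0
  'm' => row 1
  'i' => row 2
  'h' => row 1
  'a' => row 0
  'm' => row 1
Rows:
  Row 0: "mea"
  Row 1: "mlmhm"
  Row 2: "fi"
First row length: 3

3


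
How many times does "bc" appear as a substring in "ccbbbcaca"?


Searching for "bc" in "ccbbbcaca"
Scanning each position:
  Position 0: "cc" => no
  Position 1: "cb" => no
  Position 2: "bb" => no
  Position 3: "bb" => no
  Position 4: "bc" => MATCH
  Position 5: "ca" => no
  Position 6: "ac" => no
  Position 7: "ca" => no
Total occurrences: 1

1


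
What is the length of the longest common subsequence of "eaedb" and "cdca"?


LCS of "eaedb" and "cdca"
DP table:
           c    d    c    a
      0    0    0    0    0
  e   0    0    0    0    0
  a   0    0    0    0    1
  e   0    0    0    0    1
  d   0    0    1    1    1
  b   0    0    1    1    1
LCS length = dp[5][4] = 1

1


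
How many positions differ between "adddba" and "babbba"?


Comparing "adddba" and "babbba" position by position:
  Position 0: 'a' vs 'b' => DIFFER
  Position 1: 'd' vs 'a' => DIFFER
  Position 2: 'd' vs 'b' => DIFFER
  Position 3: 'd' vs 'b' => DIFFER
  Position 4: 'b' vs 'b' => same
  Position 5: 'a' vs 'a' => same
Positions that differ: 4

4


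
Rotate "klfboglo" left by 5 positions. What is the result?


Input: "klfboglo", rotate left by 5
First 5 characters: "klfbo"
Remaining characters: "glo"
Concatenate remaining + first: "glo" + "klfbo" = "gloklfbo"

gloklfbo


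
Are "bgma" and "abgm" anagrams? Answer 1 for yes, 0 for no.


Strings: "bgma", "abgm"
Sorted first:  abgm
Sorted second: abgm
Sorted forms match => anagrams

1


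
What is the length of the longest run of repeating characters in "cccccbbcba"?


Input: "cccccbbcba"
Scanning for longest run:
  Position 1 ('c'): continues run of 'c', length=2
  Position 2 ('c'): continues run of 'c', length=3
  Position 3 ('c'): continues run of 'c', length=4
  Position 4 ('c'): continues run of 'c', length=5
  Position 5 ('b'): new char, reset run to 1
  Position 6 ('b'): continues run of 'b', length=2
  Position 7 ('c'): new char, reset run to 1
  Position 8 ('b'): new char, reset run to 1
  Position 9 ('a'): new char, reset run to 1
Longest run: 'c' with length 5

5


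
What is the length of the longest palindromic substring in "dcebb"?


Input: "dcebb"
Checking substrings for palindromes:
  [3:5] "bb" (len 2) => palindrome
Longest palindromic substring: "bb" with length 2

2


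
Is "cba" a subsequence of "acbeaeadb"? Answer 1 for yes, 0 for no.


Check if "cba" is a subsequence of "acbeaeadb"
Greedy scan:
  Position 0 ('a'): no match needed
  Position 1 ('c'): matches sub[0] = 'c'
  Position 2 ('b'): matches sub[1] = 'b'
  Position 3 ('e'): no match needed
  Position 4 ('a'): matches sub[2] = 'a'
  Position 5 ('e'): no match needed
  Position 6 ('a'): no match needed
  Position 7 ('d'): no match needed
  Position 8 ('b'): no match needed
All 3 characters matched => is a subsequence

1


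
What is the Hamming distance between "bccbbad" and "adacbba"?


Comparing "bccbbad" and "adacbba" position by position:
  Position 0: 'b' vs 'a' => differ
  Position 1: 'c' vs 'd' => differ
  Position 2: 'c' vs 'a' => differ
  Position 3: 'b' vs 'c' => differ
  Position 4: 'b' vs 'b' => same
  Position 5: 'a' vs 'b' => differ
  Position 6: 'd' vs 'a' => differ
Total differences (Hamming distance): 6

6


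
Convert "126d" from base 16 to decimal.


Input: "126d" in base 16
Positional expansion:
  Digit '1' (value 1) x 16^3 = 4096
  Digit '2' (value 2) x 16^2 = 512
  Digit '6' (value 6) x 16^1 = 96
  Digit 'd' (value 13) x 16^0 = 13
Sum = 4717

4717


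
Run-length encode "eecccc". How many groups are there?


Input: eecccc
Scanning for consecutive runs:
  Group 1: 'e' x 2 (positions 0-1)
  Group 2: 'c' x 4 (positions 2-5)
Total groups: 2

2


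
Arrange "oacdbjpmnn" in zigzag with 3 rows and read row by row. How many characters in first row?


Zigzag "oacdbjpmnn" into 3 rows:
Placing characters:
  'o' => row 0
  'a' => row 1
  'c' => row 2
  'd' => row 1
  'b' => row 0
  'j' => row 1
  'p' => row 2
  'm' => row 1
  'n' => row 0
  'n' => row 1
Rows:
  Row 0: "obn"
  Row 1: "adjmn"
  Row 2: "cp"
First row length: 3

3


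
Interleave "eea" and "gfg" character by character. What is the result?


Interleaving "eea" and "gfg":
  Position 0: 'e' from first, 'g' from second => "eg"
  Position 1: 'e' from first, 'f' from second => "ef"
  Position 2: 'a' from first, 'g' from second => "ag"
Result: egefag

egefag


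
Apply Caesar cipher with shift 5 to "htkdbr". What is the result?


Caesar cipher: shift "htkdbr" by 5
  'h' (pos 7) + 5 = pos 12 = 'm'
  't' (pos 19) + 5 = pos 24 = 'y'
  'k' (pos 10) + 5 = pos 15 = 'p'
  'd' (pos 3) + 5 = pos 8 = 'i'
  'b' (pos 1) + 5 = pos 6 = 'g'
  'r' (pos 17) + 5 = pos 22 = 'w'
Result: mypigw

mypigw


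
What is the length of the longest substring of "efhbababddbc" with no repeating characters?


Input: "efhbababddbc"
Sliding window (track last position of each char):
  Position 0 ('e'): window [0,0] length 1 -- new best
  Position 1 ('f'): window [0,1] length 2 -- new best
  Position 2 ('h'): window [0,2] length 3 -- new best
  Position 3 ('b'): window [0,3] length 4 -- new best
  Position 4 ('a'): window [0,4] length 5 -- new best
  Position 5 ('b'): repeat (last at 3), move window start to 4
  Position 5 ('b'): window [4,5] length 2
  Position 6 ('a'): repeat (last at 4), move window start to 5
  Position 6 ('a'): window [5,6] length 2
  Position 7 ('b'): repeat (last at 5), move window start to 6
  Position 7 ('b'): window [6,7] length 2
  Position 8 ('d'): window [6,8] length 3
  Position 9 ('d'): repeat (last at 8), move window start to 9
  Position 9 ('d'): window [9,9] length 1
  Position 10 ('b'): window [9,10] length 2
  Position 11 ('c'): window [9,11] length 3
Longest substring with no repeats: "efhba" with length 5

5


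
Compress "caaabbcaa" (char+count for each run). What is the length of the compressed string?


Input: caaabbcaa
Runs:
  'c' x 1 => "c1"
  'a' x 3 => "a3"
  'b' x 2 => "b2"
  'c' x 1 => "c1"
  'a' x 2 => "a2"
Compressed: "c1a3b2c1a2"
Compressed length: 10

10


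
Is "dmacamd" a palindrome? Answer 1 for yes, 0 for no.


Input: dmacamd
Reversed: dmacamd
  Compare pos 0 ('d') with pos 6 ('d'): match
  Compare pos 1 ('m') with pos 5 ('m'): match
  Compare pos 2 ('a') with pos 4 ('a'): match
Result: palindrome

1


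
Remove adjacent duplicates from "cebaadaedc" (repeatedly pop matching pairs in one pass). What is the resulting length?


Input: cebaadaedc
Stack-based adjacent duplicate removal:
  Read 'c': push. Stack: c
  Read 'e': push. Stack: ce
  Read 'b': push. Stack: ceb
  Read 'a': push. Stack: ceba
  Read 'a': matches stack top 'a' => pop. Stack: ceb
  Read 'd': push. Stack: cebd
  Read 'a': push. Stack: cebda
  Read 'e': push. Stack: cebdae
  Read 'd': push. Stack: cebdaed
  Read 'c': push. Stack: cebdaedc
Final stack: "cebdaedc" (length 8)

8


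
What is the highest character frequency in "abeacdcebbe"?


Input: abeacdcebbe
Character counts:
  'a': 2
  'b': 3
  'c': 2
  'd': 1
  'e': 3
Maximum frequency: 3

3


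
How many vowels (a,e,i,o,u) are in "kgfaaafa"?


Input: kgfaaafa
Checking each character:
  'k' at position 0: consonant
  'g' at position 1: consonant
  'f' at position 2: consonant
  'a' at position 3: vowel (running total: 1)
  'a' at position 4: vowel (running total: 2)
  'a' at position 5: vowel (running total: 3)
  'f' at position 6: consonant
  'a' at position 7: vowel (running total: 4)
Total vowels: 4

4


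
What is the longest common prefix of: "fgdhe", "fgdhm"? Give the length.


Words: fgdhe, fgdhm
  Position 0: all 'f' => match
  Position 1: all 'g' => match
  Position 2: all 'd' => match
  Position 3: all 'h' => match
  Position 4: ('e', 'm') => mismatch, stop
LCP = "fgdh" (length 4)

4


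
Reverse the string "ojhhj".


Input: ojhhj
Reading characters right to left:
  Position 4: 'j'
  Position 3: 'h'
  Position 2: 'h'
  Position 1: 'j'
  Position 0: 'o'
Reversed: jhhjo

jhhjo


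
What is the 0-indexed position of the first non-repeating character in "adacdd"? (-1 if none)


Input: adacdd
Character frequencies:
  'a': 2
  'c': 1
  'd': 3
Scanning left to right for freq == 1:
  Position 0 ('a'): freq=2, skip
  Position 1 ('d'): freq=3, skip
  Position 2 ('a'): freq=2, skip
  Position 3 ('c'): unique! => answer = 3

3


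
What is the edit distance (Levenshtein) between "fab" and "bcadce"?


Computing edit distance: "fab" -> "bcadce"
DP table:
           b    c    a    d    c    e
      0    1    2    3    4    5    6
  f   1    1    2    3    4    5    6
  a   2    2    2    2    3    4    5
  b   3    2    3    3    3    4    5
Edit distance = dp[3][6] = 5

5


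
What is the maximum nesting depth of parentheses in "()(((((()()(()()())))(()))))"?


Input: "()(((((()()(()()())))(()))))"
Tracking depth:
  Position 0 '(': depth becomes 1
  Position 1 ')': depth becomes 0
  Position 2 '(': depth becomes 1
  Position 3 '(': depth becomes 2
  Position 4 '(': depth becomes 3
  Position 5 '(': depth becomes 4
  Position 6 '(': depth becomes 5
  Position 7 '(': depth becomes 6
  Position 8 ')': depth becomes 5
  Position 9 '(': depth becomes 6
  Position 10 ')': depth becomes 5
  Position 11 '(': depth becomes 6
  Position 12 '(': depth becomes 7
  Position 13 ')': depth becomes 6
  Position 14 '(': depth becomes 7
  Position 15 ')': depth becomes 6
  Position 16 '(': depth becomes 7
  Position 17 ')': depth becomes 6
  Position 18 ')': depth becomes 5
  Position 19 ')': depth becomes 4
  Position 20 ')': depth becomes 3
  Position 21 '(': depth becomes 4
  Position 22 '(': depth becomes 5
  Position 23 ')': depth becomes 4
  Position 24 ')': depth becomes 3
  Position 25 ')': depth becomes 2
  Position 26 ')': depth becomes 1
  Position 27 ')': depth becomes 0
Maximum depth reached: 7

7


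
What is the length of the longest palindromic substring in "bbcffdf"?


Input: "bbcffdf"
Checking substrings for palindromes:
  [4:7] "fdf" (len 3) => palindrome
  [0:2] "bb" (len 2) => palindrome
  [3:5] "ff" (len 2) => palindrome
Longest palindromic substring: "fdf" with length 3

3


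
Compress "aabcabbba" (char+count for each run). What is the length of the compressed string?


Input: aabcabbba
Runs:
  'a' x 2 => "a2"
  'b' x 1 => "b1"
  'c' x 1 => "c1"
  'a' x 1 => "a1"
  'b' x 3 => "b3"
  'a' x 1 => "a1"
Compressed: "a2b1c1a1b3a1"
Compressed length: 12

12


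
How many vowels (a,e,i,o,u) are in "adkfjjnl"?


Input: adkfjjnl
Checking each character:
  'a' at position 0: vowel (running total: 1)
  'd' at position 1: consonant
  'k' at position 2: consonant
  'f' at position 3: consonant
  'j' at position 4: consonant
  'j' at position 5: consonant
  'n' at position 6: consonant
  'l' at position 7: consonant
Total vowels: 1

1


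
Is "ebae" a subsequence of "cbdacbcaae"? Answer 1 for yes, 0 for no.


Check if "ebae" is a subsequence of "cbdacbcaae"
Greedy scan:
  Position 0 ('c'): no match needed
  Position 1 ('b'): no match needed
  Position 2 ('d'): no match needed
  Position 3 ('a'): no match needed
  Position 4 ('c'): no match needed
  Position 5 ('b'): no match needed
  Position 6 ('c'): no match needed
  Position 7 ('a'): no match needed
  Position 8 ('a'): no match needed
  Position 9 ('e'): matches sub[0] = 'e'
Only matched 1/4 characters => not a subsequence

0


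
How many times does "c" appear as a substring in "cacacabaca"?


Searching for "c" in "cacacabaca"
Scanning each position:
  Position 0: "c" => MATCH
  Position 1: "a" => no
  Position 2: "c" => MATCH
  Position 3: "a" => no
  Position 4: "c" => MATCH
  Position 5: "a" => no
  Position 6: "b" => no
  Position 7: "a" => no
  Position 8: "c" => MATCH
  Position 9: "a" => no
Total occurrences: 4

4


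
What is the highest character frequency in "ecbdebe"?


Input: ecbdebe
Character counts:
  'b': 2
  'c': 1
  'd': 1
  'e': 3
Maximum frequency: 3

3


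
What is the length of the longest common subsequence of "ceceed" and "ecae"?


LCS of "ceceed" and "ecae"
DP table:
           e    c    a    e
      0    0    0    0    0
  c   0    0    1    1    1
  e   0    1    1    1    2
  c   0    1    2    2    2
  e   0    1    2    2    3
  e   0    1    2    2    3
  d   0    1    2    2    3
LCS length = dp[6][4] = 3

3


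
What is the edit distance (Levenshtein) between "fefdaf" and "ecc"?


Computing edit distance: "fefdaf" -> "ecc"
DP table:
           e    c    c
      0    1    2    3
  f   1    1    2    3
  e   2    1    2    3
  f   3    2    2    3
  d   4    3    3    3
  a   5    4    4    4
  f   6    5    5    5
Edit distance = dp[6][3] = 5

5


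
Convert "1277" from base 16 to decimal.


Input: "1277" in base 16
Positional expansion:
  Digit '1' (value 1) x 16^3 = 4096
  Digit '2' (value 2) x 16^2 = 512
  Digit '7' (value 7) x 16^1 = 112
  Digit '7' (value 7) x 16^0 = 7
Sum = 4727

4727


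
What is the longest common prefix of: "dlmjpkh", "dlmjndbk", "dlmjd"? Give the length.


Words: dlmjpkh, dlmjndbk, dlmjd
  Position 0: all 'd' => match
  Position 1: all 'l' => match
  Position 2: all 'm' => match
  Position 3: all 'j' => match
  Position 4: ('p', 'n', 'd') => mismatch, stop
LCP = "dlmj" (length 4)

4


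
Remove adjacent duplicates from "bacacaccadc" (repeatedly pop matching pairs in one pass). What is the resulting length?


Input: bacacaccadc
Stack-based adjacent duplicate removal:
  Read 'b': push. Stack: b
  Read 'a': push. Stack: ba
  Read 'c': push. Stack: bac
  Read 'a': push. Stack: baca
  Read 'c': push. Stack: bacac
  Read 'a': push. Stack: bacaca
  Read 'c': push. Stack: bacacac
  Read 'c': matches stack top 'c' => pop. Stack: bacaca
  Read 'a': matches stack top 'a' => pop. Stack: bacac
  Read 'd': push. Stack: bacacd
  Read 'c': push. Stack: bacacdc
Final stack: "bacacdc" (length 7)

7


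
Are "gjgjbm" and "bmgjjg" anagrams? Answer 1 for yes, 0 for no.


Strings: "gjgjbm", "bmgjjg"
Sorted first:  bggjjm
Sorted second: bggjjm
Sorted forms match => anagrams

1


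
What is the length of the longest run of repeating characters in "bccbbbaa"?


Input: "bccbbbaa"
Scanning for longest run:
  Position 1 ('c'): new char, reset run to 1
  Position 2 ('c'): continues run of 'c', length=2
  Position 3 ('b'): new char, reset run to 1
  Position 4 ('b'): continues run of 'b', length=2
  Position 5 ('b'): continues run of 'b', length=3
  Position 6 ('a'): new char, reset run to 1
  Position 7 ('a'): continues run of 'a', length=2
Longest run: 'b' with length 3

3


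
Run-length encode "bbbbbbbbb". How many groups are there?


Input: bbbbbbbbb
Scanning for consecutive runs:
  Group 1: 'b' x 9 (positions 0-8)
Total groups: 1

1


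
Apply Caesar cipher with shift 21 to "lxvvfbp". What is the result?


Caesar cipher: shift "lxvvfbp" by 21
  'l' (pos 11) + 21 = pos 6 = 'g'
  'x' (pos 23) + 21 = pos 18 = 's'
  'v' (pos 21) + 21 = pos 16 = 'q'
  'v' (pos 21) + 21 = pos 16 = 'q'
  'f' (pos 5) + 21 = pos 0 = 'a'
  'b' (pos 1) + 21 = pos 22 = 'w'
  'p' (pos 15) + 21 = pos 10 = 'k'
Result: gsqqawk

gsqqawk


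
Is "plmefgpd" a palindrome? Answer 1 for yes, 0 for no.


Input: plmefgpd
Reversed: dpgfemlp
  Compare pos 0 ('p') with pos 7 ('d'): MISMATCH
  Compare pos 1 ('l') with pos 6 ('p'): MISMATCH
  Compare pos 2 ('m') with pos 5 ('g'): MISMATCH
  Compare pos 3 ('e') with pos 4 ('f'): MISMATCH
Result: not a palindrome

0


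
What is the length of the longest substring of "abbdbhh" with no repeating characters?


Input: "abbdbhh"
Sliding window (track last position of each char):
  Position 0 ('a'): window [0,0] length 1 -- new best
  Position 1 ('b'): window [0,1] length 2 -- new best
  Position 2 ('b'): repeat (last at 1), move window start to 2
  Position 2 ('b'): window [2,2] length 1
  Position 3 ('d'): window [2,3] length 2
  Position 4 ('b'): repeat (last at 2), move window start to 3
  Position 4 ('b'): window [3,4] length 2
  Position 5 ('h'): window [3,5] length 3 -- new best
  Position 6 ('h'): repeat (last at 5), move window start to 6
  Position 6 ('h'): window [6,6] length 1
Longest substring with no repeats: "dbh" with length 3

3


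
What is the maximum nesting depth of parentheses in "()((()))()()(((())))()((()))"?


Input: "()((()))()()(((())))()((()))"
Tracking depth:
  Position 0 '(': depth becomes 1
  Position 1 ')': depth becomes 0
  Position 2 '(': depth becomes 1
  Position 3 '(': depth becomes 2
  Position 4 '(': depth becomes 3
  Position 5 ')': depth becomes 2
  Position 6 ')': depth becomes 1
  Position 7 ')': depth becomes 0
  Position 8 '(': depth becomes 1
  Position 9 ')': depth becomes 0
  Position 10 '(': depth becomes 1
  Position 11 ')': depth becomes 0
  Position 12 '(': depth becomes 1
  Position 13 '(': depth becomes 2
  Position 14 '(': depth becomes 3
  Position 15 '(': depth becomes 4
  Position 16 ')': depth becomes 3
  Position 17 ')': depth becomes 2
  Position 18 ')': depth becomes 1
  Position 19 ')': depth becomes 0
  Position 20 '(': depth becomes 1
  Position 21 ')': depth becomes 0
  Position 22 '(': depth becomes 1
  Position 23 '(': depth becomes 2
  Position 24 '(': depth becomes 3
  Position 25 ')': depth becomes 2
  Position 26 ')': depth becomes 1
  Position 27 ')': depth becomes 0
Maximum depth reached: 4

4


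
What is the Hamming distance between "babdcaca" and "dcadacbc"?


Comparing "babdcaca" and "dcadacbc" position by position:
  Position 0: 'b' vs 'd' => differ
  Position 1: 'a' vs 'c' => differ
  Position 2: 'b' vs 'a' => differ
  Position 3: 'd' vs 'd' => same
  Position 4: 'c' vs 'a' => differ
  Position 5: 'a' vs 'c' => differ
  Position 6: 'c' vs 'b' => differ
  Position 7: 'a' vs 'c' => differ
Total differences (Hamming distance): 7

7


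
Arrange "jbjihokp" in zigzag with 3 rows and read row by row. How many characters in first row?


Zigzag "jbjihokp" into 3 rows:
Placing characters:
  'j' => row 0
  'b' => row 1
  'j' => row 2
  'i' => row 1
  'h' => row 0
  'o' => row 1
  'k' => row 2
  'p' => row 1
Rows:
  Row 0: "jh"
  Row 1: "biop"
  Row 2: "jk"
First row length: 2

2


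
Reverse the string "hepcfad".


Input: hepcfad
Reading characters right to left:
  Position 6: 'd'
  Position 5: 'a'
  Position 4: 'f'
  Position 3: 'c'
  Position 2: 'p'
  Position 1: 'e'
  Position 0: 'h'
Reversed: dafcpeh

dafcpeh


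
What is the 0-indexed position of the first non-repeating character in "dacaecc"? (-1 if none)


Input: dacaecc
Character frequencies:
  'a': 2
  'c': 3
  'd': 1
  'e': 1
Scanning left to right for freq == 1:
  Position 0 ('d'): unique! => answer = 0

0


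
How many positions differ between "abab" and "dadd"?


Comparing "abab" and "dadd" position by position:
  Position 0: 'a' vs 'd' => DIFFER
  Position 1: 'b' vs 'a' => DIFFER
  Position 2: 'a' vs 'd' => DIFFER
  Position 3: 'b' vs 'd' => DIFFER
Positions that differ: 4

4


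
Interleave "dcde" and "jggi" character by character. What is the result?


Interleaving "dcde" and "jggi":
  Position 0: 'd' from first, 'j' from second => "dj"
  Position 1: 'c' from first, 'g' from second => "cg"
  Position 2: 'd' from first, 'g' from second => "dg"
  Position 3: 'e' from first, 'i' from second => "ei"
Result: djcgdgei

djcgdgei


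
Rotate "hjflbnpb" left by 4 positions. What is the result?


Input: "hjflbnpb", rotate left by 4
First 4 characters: "hjfl"
Remaining characters: "bnpb"
Concatenate remaining + first: "bnpb" + "hjfl" = "bnpbhjfl"

bnpbhjfl


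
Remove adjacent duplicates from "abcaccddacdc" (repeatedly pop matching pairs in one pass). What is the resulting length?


Input: abcaccddacdc
Stack-based adjacent duplicate removal:
  Read 'a': push. Stack: a
  Read 'b': push. Stack: ab
  Read 'c': push. Stack: abc
  Read 'a': push. Stack: abca
  Read 'c': push. Stack: abcac
  Read 'c': matches stack top 'c' => pop. Stack: abca
  Read 'd': push. Stack: abcad
  Read 'd': matches stack top 'd' => pop. Stack: abca
  Read 'a': matches stack top 'a' => pop. Stack: abc
  Read 'c': matches stack top 'c' => pop. Stack: ab
  Read 'd': push. Stack: abd
  Read 'c': push. Stack: abdc
Final stack: "abdc" (length 4)

4


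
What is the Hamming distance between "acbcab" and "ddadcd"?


Comparing "acbcab" and "ddadcd" position by position:
  Position 0: 'a' vs 'd' => differ
  Position 1: 'c' vs 'd' => differ
  Position 2: 'b' vs 'a' => differ
  Position 3: 'c' vs 'd' => differ
  Position 4: 'a' vs 'c' => differ
  Position 5: 'b' vs 'd' => differ
Total differences (Hamming distance): 6

6


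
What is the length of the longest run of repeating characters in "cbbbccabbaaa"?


Input: "cbbbccabbaaa"
Scanning for longest run:
  Position 1 ('b'): new char, reset run to 1
  Position 2 ('b'): continues run of 'b', length=2
  Position 3 ('b'): continues run of 'b', length=3
  Position 4 ('c'): new char, reset run to 1
  Position 5 ('c'): continues run of 'c', length=2
  Position 6 ('a'): new char, reset run to 1
  Position 7 ('b'): new char, reset run to 1
  Position 8 ('b'): continues run of 'b', length=2
  Position 9 ('a'): new char, reset run to 1
  Position 10 ('a'): continues run of 'a', length=2
  Position 11 ('a'): continues run of 'a', length=3
Longest run: 'b' with length 3

3


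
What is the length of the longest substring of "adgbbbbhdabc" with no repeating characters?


Input: "adgbbbbhdabc"
Sliding window (track last position of each char):
  Position 0 ('a'): window [0,0] length 1 -- new best
  Position 1 ('d'): window [0,1] length 2 -- new best
  Position 2 ('g'): window [0,2] length 3 -- new best
  Position 3 ('b'): window [0,3] length 4 -- new best
  Position 4 ('b'): repeat (last at 3), move window start to 4
  Position 4 ('b'): window [4,4] length 1
  Position 5 ('b'): repeat (last at 4), move window start to 5
  Position 5 ('b'): window [5,5] length 1
  Position 6 ('b'): repeat (last at 5), move window start to 6
  Position 6 ('b'): window [6,6] length 1
  Position 7 ('h'): window [6,7] length 2
  Position 8 ('d'): window [6,8] length 3
  Position 9 ('a'): window [6,9] length 4
  Position 10 ('b'): repeat (last at 6), move window start to 7
  Position 10 ('b'): window [7,10] length 4
  Position 11 ('c'): window [7,11] length 5 -- new best
Longest substring with no repeats: "hdabc" with length 5

5


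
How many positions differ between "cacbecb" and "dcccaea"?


Comparing "cacbecb" and "dcccaea" position by position:
  Position 0: 'c' vs 'd' => DIFFER
  Position 1: 'a' vs 'c' => DIFFER
  Position 2: 'c' vs 'c' => same
  Position 3: 'b' vs 'c' => DIFFER
  Position 4: 'e' vs 'a' => DIFFER
  Position 5: 'c' vs 'e' => DIFFER
  Position 6: 'b' vs 'a' => DIFFER
Positions that differ: 6

6


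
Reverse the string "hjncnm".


Input: hjncnm
Reading characters right to left:
  Position 5: 'm'
  Position 4: 'n'
  Position 3: 'c'
  Position 2: 'n'
  Position 1: 'j'
  Position 0: 'h'
Reversed: mncnjh

mncnjh


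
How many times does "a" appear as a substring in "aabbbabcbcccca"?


Searching for "a" in "aabbbabcbcccca"
Scanning each position:
  Position 0: "a" => MATCH
  Position 1: "a" => MATCH
  Position 2: "b" => no
  Position 3: "b" => no
  Position 4: "b" => no
  Position 5: "a" => MATCH
  Position 6: "b" => no
  Position 7: "c" => no
  Position 8: "b" => no
  Position 9: "c" => no
  Position 10: "c" => no
  Position 11: "c" => no
  Position 12: "c" => no
  Position 13: "a" => MATCH
Total occurrences: 4

4


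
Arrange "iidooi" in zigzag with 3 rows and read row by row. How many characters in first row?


Zigzag "iidooi" into 3 rows:
Placing characters:
  'i' => row 0
  'i' => row 1
  'd' => row 2
  'o' => row 1
  'o' => row 0
  'i' => row 1
Rows:
  Row 0: "io"
  Row 1: "ioi"
  Row 2: "d"
First row length: 2

2


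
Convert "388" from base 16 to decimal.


Input: "388" in base 16
Positional expansion:
  Digit '3' (value 3) x 16^2 = 768
  Digit '8' (value 8) x 16^1 = 128
  Digit '8' (value 8) x 16^0 = 8
Sum = 904

904


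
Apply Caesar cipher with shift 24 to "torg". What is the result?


Caesar cipher: shift "torg" by 24
  't' (pos 19) + 24 = pos 17 = 'r'
  'o' (pos 14) + 24 = pos 12 = 'm'
  'r' (pos 17) + 24 = pos 15 = 'p'
  'g' (pos 6) + 24 = pos 4 = 'e'
Result: rmpe

rmpe


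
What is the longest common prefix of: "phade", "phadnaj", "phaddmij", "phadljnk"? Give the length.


Words: phade, phadnaj, phaddmij, phadljnk
  Position 0: all 'p' => match
  Position 1: all 'h' => match
  Position 2: all 'a' => match
  Position 3: all 'd' => match
  Position 4: ('e', 'n', 'd', 'l') => mismatch, stop
LCP = "phad" (length 4)

4


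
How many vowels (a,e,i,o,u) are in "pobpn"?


Input: pobpn
Checking each character:
  'p' at position 0: consonant
  'o' at position 1: vowel (running total: 1)
  'b' at position 2: consonant
  'p' at position 3: consonant
  'n' at position 4: consonant
Total vowels: 1

1


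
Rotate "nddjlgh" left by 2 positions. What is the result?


Input: "nddjlgh", rotate left by 2
First 2 characters: "nd"
Remaining characters: "djlgh"
Concatenate remaining + first: "djlgh" + "nd" = "djlghnd"

djlghnd


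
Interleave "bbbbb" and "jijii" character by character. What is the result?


Interleaving "bbbbb" and "jijii":
  Position 0: 'b' from first, 'j' from second => "bj"
  Position 1: 'b' from first, 'i' from second => "bi"
  Position 2: 'b' from first, 'j' from second => "bj"
  Position 3: 'b' from first, 'i' from second => "bi"
  Position 4: 'b' from first, 'i' from second => "bi"
Result: bjbibjbibi

bjbibjbibi


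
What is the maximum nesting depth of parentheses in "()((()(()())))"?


Input: "()((()(()())))"
Tracking depth:
  Position 0 '(': depth becomes 1
  Position 1 ')': depth becomes 0
  Position 2 '(': depth becomes 1
  Position 3 '(': depth becomes 2
  Position 4 '(': depth becomes 3
  Position 5 ')': depth becomes 2
  Position 6 '(': depth becomes 3
  Position 7 '(': depth becomes 4
  Position 8 ')': depth becomes 3
  Position 9 '(': depth becomes 4
  Position 10 ')': depth becomes 3
  Position 11 ')': depth becomes 2
  Position 12 ')': depth becomes 1
  Position 13 ')': depth becomes 0
Maximum depth reached: 4

4


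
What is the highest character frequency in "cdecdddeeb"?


Input: cdecdddeeb
Character counts:
  'b': 1
  'c': 2
  'd': 4
  'e': 3
Maximum frequency: 4

4


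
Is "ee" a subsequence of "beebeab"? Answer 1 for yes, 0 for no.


Check if "ee" is a subsequence of "beebeab"
Greedy scan:
  Position 0 ('b'): no match needed
  Position 1 ('e'): matches sub[0] = 'e'
  Position 2 ('e'): matches sub[1] = 'e'
  Position 3 ('b'): no match needed
  Position 4 ('e'): no match needed
  Position 5 ('a'): no match needed
  Position 6 ('b'): no match needed
All 2 characters matched => is a subsequence

1


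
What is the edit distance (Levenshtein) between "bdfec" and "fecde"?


Computing edit distance: "bdfec" -> "fecde"
DP table:
           f    e    c    d    e
      0    1    2    3    4    5
  b   1    1    2    3    4    5
  d   2    2    2    3    3    4
  f   3    2    3    3    4    4
  e   4    3    2    3    4    4
  c   5    4    3    2    3    4
Edit distance = dp[5][5] = 4

4


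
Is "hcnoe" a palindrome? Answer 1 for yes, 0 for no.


Input: hcnoe
Reversed: eonch
  Compare pos 0 ('h') with pos 4 ('e'): MISMATCH
  Compare pos 1 ('c') with pos 3 ('o'): MISMATCH
Result: not a palindrome

0


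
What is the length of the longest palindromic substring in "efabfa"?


Input: "efabfa"
Checking substrings for palindromes:
  No multi-char palindromic substrings found
Longest palindromic substring: "e" with length 1

1


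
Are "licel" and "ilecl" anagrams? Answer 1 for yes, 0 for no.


Strings: "licel", "ilecl"
Sorted first:  ceill
Sorted second: ceill
Sorted forms match => anagrams

1


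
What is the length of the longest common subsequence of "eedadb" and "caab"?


LCS of "eedadb" and "caab"
DP table:
           c    a    a    b
      0    0    0    0    0
  e   0    0    0    0    0
  e   0    0    0    0    0
  d   0    0    0    0    0
  a   0    0    1    1    1
  d   0    0    1    1    1
  b   0    0    1    1    2
LCS length = dp[6][4] = 2

2


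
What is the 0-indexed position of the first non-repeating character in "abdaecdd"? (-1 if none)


Input: abdaecdd
Character frequencies:
  'a': 2
  'b': 1
  'c': 1
  'd': 3
  'e': 1
Scanning left to right for freq == 1:
  Position 0 ('a'): freq=2, skip
  Position 1 ('b'): unique! => answer = 1

1


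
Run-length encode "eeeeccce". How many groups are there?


Input: eeeeccce
Scanning for consecutive runs:
  Group 1: 'e' x 4 (positions 0-3)
  Group 2: 'c' x 3 (positions 4-6)
  Group 3: 'e' x 1 (positions 7-7)
Total groups: 3

3


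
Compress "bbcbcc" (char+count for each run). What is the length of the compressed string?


Input: bbcbcc
Runs:
  'b' x 2 => "b2"
  'c' x 1 => "c1"
  'b' x 1 => "b1"
  'c' x 2 => "c2"
Compressed: "b2c1b1c2"
Compressed length: 8

8


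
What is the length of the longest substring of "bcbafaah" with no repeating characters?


Input: "bcbafaah"
Sliding window (track last position of each char):
  Position 0 ('b'): window [0,0] length 1 -- new best
  Position 1 ('c'): window [0,1] length 2 -- new best
  Position 2 ('b'): repeat (last at 0), move window start to 1
  Position 2 ('b'): window [1,2] length 2
  Position 3 ('a'): window [1,3] length 3 -- new best
  Position 4 ('f'): window [1,4] length 4 -- new best
  Position 5 ('a'): repeat (last at 3), move window start to 4
  Position 5 ('a'): window [4,5] length 2
  Position 6 ('a'): repeat (last at 5), move window start to 6
  Position 6 ('a'): window [6,6] length 1
  Position 7 ('h'): window [6,7] length 2
Longest substring with no repeats: "cbaf" with length 4

4


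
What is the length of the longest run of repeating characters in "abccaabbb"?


Input: "abccaabbb"
Scanning for longest run:
  Position 1 ('b'): new char, reset run to 1
  Position 2 ('c'): new char, reset run to 1
  Position 3 ('c'): continues run of 'c', length=2
  Position 4 ('a'): new char, reset run to 1
  Position 5 ('a'): continues run of 'a', length=2
  Position 6 ('b'): new char, reset run to 1
  Position 7 ('b'): continues run of 'b', length=2
  Position 8 ('b'): continues run of 'b', length=3
Longest run: 'b' with length 3

3


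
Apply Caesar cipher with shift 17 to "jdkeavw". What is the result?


Caesar cipher: shift "jdkeavw" by 17
  'j' (pos 9) + 17 = pos 0 = 'a'
  'd' (pos 3) + 17 = pos 20 = 'u'
  'k' (pos 10) + 17 = pos 1 = 'b'
  'e' (pos 4) + 17 = pos 21 = 'v'
  'a' (pos 0) + 17 = pos 17 = 'r'
  'v' (pos 21) + 17 = pos 12 = 'm'
  'w' (pos 22) + 17 = pos 13 = 'n'
Result: aubvrmn

aubvrmn


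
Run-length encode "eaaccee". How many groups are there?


Input: eaaccee
Scanning for consecutive runs:
  Group 1: 'e' x 1 (positions 0-0)
  Group 2: 'a' x 2 (positions 1-2)
  Group 3: 'c' x 2 (positions 3-4)
  Group 4: 'e' x 2 (positions 5-6)
Total groups: 4

4


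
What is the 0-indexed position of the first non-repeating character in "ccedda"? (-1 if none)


Input: ccedda
Character frequencies:
  'a': 1
  'c': 2
  'd': 2
  'e': 1
Scanning left to right for freq == 1:
  Position 0 ('c'): freq=2, skip
  Position 1 ('c'): freq=2, skip
  Position 2 ('e'): unique! => answer = 2

2


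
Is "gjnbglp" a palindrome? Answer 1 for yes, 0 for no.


Input: gjnbglp
Reversed: plgbnjg
  Compare pos 0 ('g') with pos 6 ('p'): MISMATCH
  Compare pos 1 ('j') with pos 5 ('l'): MISMATCH
  Compare pos 2 ('n') with pos 4 ('g'): MISMATCH
Result: not a palindrome

0


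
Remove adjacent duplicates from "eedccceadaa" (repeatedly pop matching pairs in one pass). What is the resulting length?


Input: eedccceadaa
Stack-based adjacent duplicate removal:
  Read 'e': push. Stack: e
  Read 'e': matches stack top 'e' => pop. Stack: (empty)
  Read 'd': push. Stack: d
  Read 'c': push. Stack: dc
  Read 'c': matches stack top 'c' => pop. Stack: d
  Read 'c': push. Stack: dc
  Read 'e': push. Stack: dce
  Read 'a': push. Stack: dcea
  Read 'd': push. Stack: dcead
  Read 'a': push. Stack: dceada
  Read 'a': matches stack top 'a' => pop. Stack: dcead
Final stack: "dcead" (length 5)

5


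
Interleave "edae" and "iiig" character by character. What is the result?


Interleaving "edae" and "iiig":
  Position 0: 'e' from first, 'i' from second => "ei"
  Position 1: 'd' from first, 'i' from second => "di"
  Position 2: 'a' from first, 'i' from second => "ai"
  Position 3: 'e' from first, 'g' from second => "eg"
Result: eidiaieg

eidiaieg


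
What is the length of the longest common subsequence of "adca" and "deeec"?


LCS of "adca" and "deeec"
DP table:
           d    e    e    e    c
      0    0    0    0    0    0
  a   0    0    0    0    0    0
  d   0    1    1    1    1    1
  c   0    1    1    1    1    2
  a   0    1    1    1    1    2
LCS length = dp[4][5] = 2

2


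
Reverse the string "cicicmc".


Input: cicicmc
Reading characters right to left:
  Position 6: 'c'
  Position 5: 'm'
  Position 4: 'c'
  Position 3: 'i'
  Position 2: 'c'
  Position 1: 'i'
  Position 0: 'c'
Reversed: cmcicic

cmcicic


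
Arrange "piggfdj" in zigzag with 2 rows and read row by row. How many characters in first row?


Zigzag "piggfdj" into 2 rows:
Placing characters:
  'p' => row 0
  'i' => row 1
  'g' => row 0
  'g' => row 1
  'f' => row 0
  'd' => row 1
  'j' => row 0
Rows:
  Row 0: "pgfj"
  Row 1: "igd"
First row length: 4

4


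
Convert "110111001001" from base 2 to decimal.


Input: "110111001001" in base 2
Positional expansion:
  Digit '1' (value 1) x 2^11 = 2048
  Digit '1' (value 1) x 2^10 = 1024
  Digit '0' (value 0) x 2^9 = 0
  Digit '1' (value 1) x 2^8 = 256
  Digit '1' (value 1) x 2^7 = 128
  Digit '1' (value 1) x 2^6 = 64
  Digit '0' (value 0) x 2^5 = 0
  Digit '0' (value 0) x 2^4 = 0
  Digit '1' (value 1) x 2^3 = 8
  Digit '0' (value 0) x 2^2 = 0
  Digit '0' (value 0) x 2^1 = 0
  Digit '1' (value 1) x 2^0 = 1
Sum = 3529

3529


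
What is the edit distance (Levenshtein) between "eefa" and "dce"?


Computing edit distance: "eefa" -> "dce"
DP table:
           d    c    e
      0    1    2    3
  e   1    1    2    2
  e   2    2    2    2
  f   3    3    3    3
  a   4    4    4    4
Edit distance = dp[4][3] = 4

4


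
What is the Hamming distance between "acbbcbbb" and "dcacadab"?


Comparing "acbbcbbb" and "dcacadab" position by position:
  Position 0: 'a' vs 'd' => differ
  Position 1: 'c' vs 'c' => same
  Position 2: 'b' vs 'a' => differ
  Position 3: 'b' vs 'c' => differ
  Position 4: 'c' vs 'a' => differ
  Position 5: 'b' vs 'd' => differ
  Position 6: 'b' vs 'a' => differ
  Position 7: 'b' vs 'b' => same
Total differences (Hamming distance): 6

6


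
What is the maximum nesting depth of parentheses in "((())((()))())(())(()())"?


Input: "((())((()))())(())(()())"
Tracking depth:
  Position 0 '(': depth becomes 1
  Position 1 '(': depth becomes 2
  Position 2 '(': depth becomes 3
  Position 3 ')': depth becomes 2
  Position 4 ')': depth becomes 1
  Position 5 '(': depth becomes 2
  Position 6 '(': depth becomes 3
  Position 7 '(': depth becomes 4
  Position 8 ')': depth becomes 3
  Position 9 ')': depth becomes 2
  Position 10 ')': depth becomes 1
  Position 11 '(': depth becomes 2
  Position 12 ')': depth becomes 1
  Position 13 ')': depth becomes 0
  Position 14 '(': depth becomes 1
  Position 15 '(': depth becomes 2
  Position 16 ')': depth becomes 1
  Position 17 ')': depth becomes 0
  Position 18 '(': depth becomes 1
  Position 19 '(': depth becomes 2
  Position 20 ')': depth becomes 1
  Position 21 '(': depth becomes 2
  Position 22 ')': depth becomes 1
  Position 23 ')': depth becomes 0
Maximum depth reached: 4

4


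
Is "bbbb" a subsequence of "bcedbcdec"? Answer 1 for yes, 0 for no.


Check if "bbbb" is a subsequence of "bcedbcdec"
Greedy scan:
  Position 0 ('b'): matches sub[0] = 'b'
  Position 1 ('c'): no match needed
  Position 2 ('e'): no match needed
  Position 3 ('d'): no match needed
  Position 4 ('b'): matches sub[1] = 'b'
  Position 5 ('c'): no match needed
  Position 6 ('d'): no match needed
  Position 7 ('e'): no match needed
  Position 8 ('c'): no match needed
Only matched 2/4 characters => not a subsequence

0


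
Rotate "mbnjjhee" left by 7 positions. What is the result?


Input: "mbnjjhee", rotate left by 7
First 7 characters: "mbnjjhe"
Remaining characters: "e"
Concatenate remaining + first: "e" + "mbnjjhe" = "embnjjhe"

embnjjhe


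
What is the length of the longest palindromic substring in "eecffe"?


Input: "eecffe"
Checking substrings for palindromes:
  [0:2] "ee" (len 2) => palindrome
  [3:5] "ff" (len 2) => palindrome
Longest palindromic substring: "ee" with length 2

2
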